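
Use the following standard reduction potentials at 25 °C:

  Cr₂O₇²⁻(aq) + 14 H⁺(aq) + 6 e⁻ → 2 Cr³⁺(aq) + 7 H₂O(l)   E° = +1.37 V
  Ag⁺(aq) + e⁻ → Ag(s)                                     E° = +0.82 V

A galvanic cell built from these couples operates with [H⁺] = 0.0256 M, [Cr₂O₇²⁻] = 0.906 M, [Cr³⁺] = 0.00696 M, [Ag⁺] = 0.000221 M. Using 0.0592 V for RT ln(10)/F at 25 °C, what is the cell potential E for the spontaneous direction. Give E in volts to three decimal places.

+0.589 V

Cr₂O₇²⁻/Cr³⁺ is the cathode (higher E°), Ag⁺/Ag the anode: E°cell = +1.37 − (+0.82) = +0.55 V, n = 6.
Overall: Cr₂O₇²⁻(aq) + 14 H⁺(aq) + 6 Ag(s) → 2 Cr³⁺(aq) + 7 H₂O(l) + 6 Ag⁺(aq)
Q = [Cr³⁺]^2·[Ag⁺]^6 / ([Cr₂O₇²⁻]·[H⁺]^14); log Q = -3.921.
E = E° − (0.0592/n) log Q = +0.55 − (0.0592/6)(-3.921) = +0.589 V.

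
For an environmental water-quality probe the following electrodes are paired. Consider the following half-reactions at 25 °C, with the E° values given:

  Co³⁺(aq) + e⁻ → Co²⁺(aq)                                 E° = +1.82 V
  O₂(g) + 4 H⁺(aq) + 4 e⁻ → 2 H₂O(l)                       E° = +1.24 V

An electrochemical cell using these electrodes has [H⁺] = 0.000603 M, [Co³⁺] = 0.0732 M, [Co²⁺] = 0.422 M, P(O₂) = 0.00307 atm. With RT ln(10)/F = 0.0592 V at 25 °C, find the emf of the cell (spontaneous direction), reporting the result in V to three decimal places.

Co³⁺/Co²⁺ is the cathode (higher E°), O₂/H₂O the anode: E°cell = +1.82 − (+1.24) = +0.58 V, n = 4.
Overall: 4 Co³⁺(aq) + 2 H₂O(l) → 4 Co²⁺(aq) + O₂(g) + 4 H⁺(aq)
Q = [Co²⁺]^4·P(O₂)·[H⁺]^4 / ([Co³⁺]^4); log Q = -12.348.
E = E° − (0.0592/n) log Q = +0.58 − (0.0592/4)(-12.348) = +0.763 V.

+0.763 V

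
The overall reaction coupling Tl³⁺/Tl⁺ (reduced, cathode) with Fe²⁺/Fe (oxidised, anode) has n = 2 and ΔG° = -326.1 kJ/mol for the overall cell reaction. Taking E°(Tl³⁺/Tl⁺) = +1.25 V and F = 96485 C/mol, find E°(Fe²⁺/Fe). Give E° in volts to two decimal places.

-0.44 V

E°cell = −ΔG°/(nF) = −(-326.1×10³)/((2)(96485)) = +1.690 V.
Since Tl³⁺/Tl⁺ is the cathode and Fe²⁺/Fe the anode, E°cell = E°(Tl³⁺/Tl⁺) − E°(Fe²⁺/Fe).
So E°(Fe²⁺/Fe) = E°(Tl³⁺/Tl⁺) − E°cell = (+1.25) − (+1.690) = -0.44 V.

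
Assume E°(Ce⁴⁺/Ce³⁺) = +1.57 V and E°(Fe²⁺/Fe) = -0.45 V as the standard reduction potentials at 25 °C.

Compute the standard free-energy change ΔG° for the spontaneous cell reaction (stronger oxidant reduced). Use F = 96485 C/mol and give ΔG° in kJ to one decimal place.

-389.8 kJ

Ce⁴⁺/Ce³⁺ (E° = +1.57 V) is the cathode; Fe²⁺/Fe (E° = -0.45 V) is the anode, so E°cell = +2.02 V.
Balancing electrons gives n = 2 (lcm of 1 and 2).
ΔG° = −nFE° = −(2)(96485)(+2.02) = -389,799 J = -389.8 kJ.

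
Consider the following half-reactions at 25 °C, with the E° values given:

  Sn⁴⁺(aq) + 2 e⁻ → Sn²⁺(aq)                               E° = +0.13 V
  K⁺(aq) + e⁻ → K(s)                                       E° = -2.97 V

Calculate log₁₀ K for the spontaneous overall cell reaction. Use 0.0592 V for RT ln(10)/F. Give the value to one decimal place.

104.7

Cathode: Sn⁴⁺/Sn²⁺; anode: K⁺/K. E°cell = +3.10 V, n = 2.
log K = nE°cell / 0.0592 = (2)(+3.10) / 0.0592 = 104.7.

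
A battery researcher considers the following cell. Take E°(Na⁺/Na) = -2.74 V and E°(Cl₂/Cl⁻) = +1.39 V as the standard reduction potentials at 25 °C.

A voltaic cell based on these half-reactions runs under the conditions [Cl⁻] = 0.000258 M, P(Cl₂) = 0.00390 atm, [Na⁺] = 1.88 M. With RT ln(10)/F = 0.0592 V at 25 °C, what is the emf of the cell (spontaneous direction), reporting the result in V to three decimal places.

Cl₂/Cl⁻ is the cathode (higher E°), Na⁺/Na the anode: E°cell = +1.39 − (-2.74) = +4.13 V, n = 2.
Overall: Cl₂(g) + 2 Na(s) → 2 Cl⁻(aq) + 2 Na⁺(aq)
Q = [Cl⁻]^2·[Na⁺]^2 / (P(Cl₂)); log Q = -4.220.
E = E° − (0.0592/n) log Q = +4.13 − (0.0592/2)(-4.220) = +4.255 V.

+4.255 V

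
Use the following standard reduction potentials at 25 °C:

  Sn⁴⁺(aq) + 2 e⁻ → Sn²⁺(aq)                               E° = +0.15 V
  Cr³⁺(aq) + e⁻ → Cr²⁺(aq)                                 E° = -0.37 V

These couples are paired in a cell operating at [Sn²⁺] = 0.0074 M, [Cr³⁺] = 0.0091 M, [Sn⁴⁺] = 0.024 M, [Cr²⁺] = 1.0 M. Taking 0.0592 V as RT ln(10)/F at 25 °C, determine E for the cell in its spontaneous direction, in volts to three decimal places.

+0.656 V

Sn⁴⁺/Sn²⁺ is the cathode (higher E°), Cr³⁺/Cr²⁺ the anode: E°cell = +0.15 − (-0.37) = +0.52 V, n = 2.
Overall: Sn⁴⁺(aq) + 2 Cr²⁺(aq) → Sn²⁺(aq) + 2 Cr³⁺(aq)
Q = [Sn²⁺]·[Cr³⁺]^2 / ([Sn⁴⁺]·[Cr²⁺]^2); log Q = -4.593.
E = E° − (0.0592/n) log Q = +0.52 − (0.0592/2)(-4.593) = +0.656 V.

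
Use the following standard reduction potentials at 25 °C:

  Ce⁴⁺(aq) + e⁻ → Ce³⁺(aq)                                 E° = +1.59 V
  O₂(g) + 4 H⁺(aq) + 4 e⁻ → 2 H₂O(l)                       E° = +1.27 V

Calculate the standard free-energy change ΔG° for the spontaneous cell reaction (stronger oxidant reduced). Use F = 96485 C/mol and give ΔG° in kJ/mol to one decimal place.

Ce⁴⁺/Ce³⁺ (E° = +1.59 V) is the cathode; O₂/H₂O (E° = +1.27 V) is the anode, so E°cell = +0.32 V.
Balancing electrons gives n = 4 (lcm of 1 and 4).
ΔG° = −nFE° = −(4)(96485)(+0.32) = -123,501 J = -123.5 kJ/mol.

-123.5 kJ/mol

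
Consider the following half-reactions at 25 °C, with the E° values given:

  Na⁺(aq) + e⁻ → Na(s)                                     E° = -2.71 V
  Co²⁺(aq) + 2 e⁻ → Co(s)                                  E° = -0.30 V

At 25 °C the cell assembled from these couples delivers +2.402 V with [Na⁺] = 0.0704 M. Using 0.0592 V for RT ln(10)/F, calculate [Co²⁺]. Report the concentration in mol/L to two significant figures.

0.0027 M

Co²⁺/Co is the cathode, Na⁺/Na the anode: E°cell = +2.41 V, n = 2.
Overall reaction: Co²⁺(aq) + 2 Na(s) → Co(s) + 2 Na⁺(aq); Q = [Na⁺]^2/[Co²⁺]^1.
From E = E° − (0.0592/n) log Q: log Q = (E° − E)·n/0.0592 = (+2.41 − (+2.402))·2/0.0592 = 0.2703.
So 1·log[Co²⁺] = 2·log(0.0704) − log Q = -2.3049 − (0.2703) = -2.5752; [Co²⁺] = 10^(-2.5752) ≈ 0.0027 M.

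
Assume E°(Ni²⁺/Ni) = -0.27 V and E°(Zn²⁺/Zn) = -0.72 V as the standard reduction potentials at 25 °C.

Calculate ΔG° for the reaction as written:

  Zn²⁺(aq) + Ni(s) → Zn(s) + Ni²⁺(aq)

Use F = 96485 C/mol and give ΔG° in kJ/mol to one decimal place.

+86.8 kJ/mol

As written, Zn²⁺/Zn is reduced (cathode) and Ni²⁺/Ni is oxidised (anode), so E°cell = (-0.72) − (-0.27) = -0.45 V.
Balancing electrons gives n = 2.
ΔG° = −nFE° = −(2)(96485)(-0.45) = 86,836 J = +86.8 kJ/mol.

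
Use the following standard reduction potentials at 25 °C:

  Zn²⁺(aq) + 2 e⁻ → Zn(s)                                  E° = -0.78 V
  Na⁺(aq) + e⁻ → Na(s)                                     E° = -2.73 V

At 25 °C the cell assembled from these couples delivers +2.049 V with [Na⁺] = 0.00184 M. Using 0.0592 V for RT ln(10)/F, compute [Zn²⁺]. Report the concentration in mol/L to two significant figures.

0.0075 M

Zn²⁺/Zn is the cathode, Na⁺/Na the anode: E°cell = +1.95 V, n = 2.
Overall reaction: Zn²⁺(aq) + 2 Na(s) → Zn(s) + 2 Na⁺(aq); Q = [Na⁺]^2/[Zn²⁺]^1.
From E = E° − (0.0592/n) log Q: log Q = (E° − E)·n/0.0592 = (+1.95 − (+2.049))·2/0.0592 = -3.3446.
So 1·log[Zn²⁺] = 2·log(0.00184) − log Q = -5.4704 − (-3.3446) = -2.1258; [Zn²⁺] = 10^(-2.1258) ≈ 0.0075 M.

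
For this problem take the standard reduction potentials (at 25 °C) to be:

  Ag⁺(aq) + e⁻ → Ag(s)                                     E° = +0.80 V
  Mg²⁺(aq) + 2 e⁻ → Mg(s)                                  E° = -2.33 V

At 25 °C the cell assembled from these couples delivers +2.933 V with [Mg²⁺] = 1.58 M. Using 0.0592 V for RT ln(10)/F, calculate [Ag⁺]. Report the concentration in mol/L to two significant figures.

Ag⁺/Ag is the cathode, Mg²⁺/Mg the anode: E°cell = +3.13 V, n = 2.
Overall reaction: 2 Ag⁺(aq) + Mg(s) → 2 Ag(s) + Mg²⁺(aq); Q = [Mg²⁺]^1/[Ag⁺]^2.
From E = E° − (0.0592/n) log Q: log Q = (E° − E)·n/0.0592 = (+3.13 − (+2.933))·2/0.0592 = 6.6554.
So 2·log[Ag⁺] = 1·log(1.58) − log Q = 0.1987 − (6.6554) = -6.4567; log[Ag⁺] = -6.4567 / 2 = -3.2283; [Ag⁺] = 10^(-3.2283) ≈ 0.00059 M.

0.00059 M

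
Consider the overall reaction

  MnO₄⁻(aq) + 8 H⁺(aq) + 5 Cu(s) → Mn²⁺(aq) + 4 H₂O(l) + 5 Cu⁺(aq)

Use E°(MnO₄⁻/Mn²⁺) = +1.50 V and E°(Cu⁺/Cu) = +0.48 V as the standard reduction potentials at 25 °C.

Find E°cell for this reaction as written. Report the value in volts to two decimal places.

+1.02 V

The MnO₄⁻/Mn²⁺ couple has the higher reduction potential, so it is the cathode; Cu⁺/Cu is oxidised at the anode.
E°cell = E°(cathode) − E°(anode) = (+1.50) − (+0.48) = +1.02 V.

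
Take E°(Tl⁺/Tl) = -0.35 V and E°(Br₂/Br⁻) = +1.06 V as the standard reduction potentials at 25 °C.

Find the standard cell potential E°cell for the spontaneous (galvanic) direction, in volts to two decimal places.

The Br₂/Br⁻ couple has the higher reduction potential, so it is the cathode; Tl⁺/Tl is oxidised at the anode.
E°cell = E°(cathode) − E°(anode) = (+1.06) − (-0.35) = +1.41 V.

+1.41 V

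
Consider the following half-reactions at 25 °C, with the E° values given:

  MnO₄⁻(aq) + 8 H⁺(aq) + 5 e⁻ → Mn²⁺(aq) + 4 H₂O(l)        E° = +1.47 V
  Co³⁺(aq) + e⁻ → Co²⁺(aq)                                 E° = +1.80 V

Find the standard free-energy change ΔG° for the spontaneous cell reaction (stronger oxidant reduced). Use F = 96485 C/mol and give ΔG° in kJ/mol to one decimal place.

-159.2 kJ/mol

Co³⁺/Co²⁺ (E° = +1.80 V) is the cathode; MnO₄⁻/Mn²⁺ (E° = +1.47 V) is the anode, so E°cell = +0.33 V.
Balancing electrons gives n = 5 (lcm of 1 and 5).
ΔG° = −nFE° = −(5)(96485)(+0.33) = -159,200 J = -159.2 kJ/mol.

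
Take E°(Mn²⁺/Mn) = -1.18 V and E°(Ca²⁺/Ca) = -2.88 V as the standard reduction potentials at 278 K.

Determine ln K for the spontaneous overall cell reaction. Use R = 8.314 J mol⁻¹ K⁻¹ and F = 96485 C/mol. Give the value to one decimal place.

141.9

Cathode: Mn²⁺/Mn; anode: Ca²⁺/Ca. E°cell = (-1.18) − (-2.88) = +1.70 V, with n = 2.
ΔG° = −nFE° = −RT ln K, so ln K = nFE°/(RT) = (2)(96485)(+1.70) / ((8.314)(278)) = 141.933.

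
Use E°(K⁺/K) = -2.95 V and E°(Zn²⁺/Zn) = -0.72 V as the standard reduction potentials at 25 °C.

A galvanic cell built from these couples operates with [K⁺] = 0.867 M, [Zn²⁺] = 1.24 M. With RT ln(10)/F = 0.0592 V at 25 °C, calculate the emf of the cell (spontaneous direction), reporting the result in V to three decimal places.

Zn²⁺/Zn is the cathode (higher E°), K⁺/K the anode: E°cell = -0.72 − (-2.95) = +2.23 V, n = 2.
Overall: Zn²⁺(aq) + 2 K(s) → Zn(s) + 2 K⁺(aq)
Q = [K⁺]^2 / ([Zn²⁺]); log Q = -0.217.
E = E° − (0.0592/n) log Q = +2.23 − (0.0592/2)(-0.217) = +2.236 V.

+2.236 V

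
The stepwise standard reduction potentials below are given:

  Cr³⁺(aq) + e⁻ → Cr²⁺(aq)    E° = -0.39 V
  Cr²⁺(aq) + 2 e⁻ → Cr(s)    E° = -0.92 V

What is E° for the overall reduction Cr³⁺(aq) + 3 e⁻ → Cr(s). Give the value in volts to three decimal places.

Standard free energies of sequential steps add: ΔG°₃ = ΔG°₁ + ΔG°₂, so n₃E°₃ = n₁E°₁ + n₂E°₂.
E°₃ = (1×-0.39 + 2×-0.92) / 3 = (-2.230) / 3 = -0.743 V.

-0.743 V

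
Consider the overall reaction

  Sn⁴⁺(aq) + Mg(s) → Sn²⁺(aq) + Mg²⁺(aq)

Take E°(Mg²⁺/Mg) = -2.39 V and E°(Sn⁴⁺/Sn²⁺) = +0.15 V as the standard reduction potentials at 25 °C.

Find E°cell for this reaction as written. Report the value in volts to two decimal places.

The Sn⁴⁺/Sn²⁺ couple has the higher reduction potential, so it is the cathode; Mg²⁺/Mg is oxidised at the anode.
E°cell = E°(cathode) − E°(anode) = (+0.15) − (-2.39) = +2.54 V.

+2.54 V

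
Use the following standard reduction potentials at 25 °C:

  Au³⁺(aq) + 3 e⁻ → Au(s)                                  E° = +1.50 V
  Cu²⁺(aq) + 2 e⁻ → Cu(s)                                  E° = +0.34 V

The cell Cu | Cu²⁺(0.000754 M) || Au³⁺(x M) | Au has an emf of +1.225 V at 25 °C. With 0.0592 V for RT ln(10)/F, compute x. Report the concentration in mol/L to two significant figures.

Au³⁺/Au is the cathode, Cu²⁺/Cu the anode: E°cell = +1.16 V, n = 6.
Overall reaction: 2 Au³⁺(aq) + 3 Cu(s) → 2 Au(s) + 3 Cu²⁺(aq); Q = [Cu²⁺]^3/[Au³⁺]^2.
From E = E° − (0.0592/n) log Q: log Q = (E° − E)·n/0.0592 = (+1.16 − (+1.225))·6/0.0592 = -6.5878.
So 2·log[Au³⁺] = 3·log(0.000754) − log Q = -9.3679 − (-6.5878) = -2.7801; log[Au³⁺] = -2.7801 / 2 = -1.3901; [Au³⁺] = 10^(-1.3901) ≈ 0.041 M.

0.041 M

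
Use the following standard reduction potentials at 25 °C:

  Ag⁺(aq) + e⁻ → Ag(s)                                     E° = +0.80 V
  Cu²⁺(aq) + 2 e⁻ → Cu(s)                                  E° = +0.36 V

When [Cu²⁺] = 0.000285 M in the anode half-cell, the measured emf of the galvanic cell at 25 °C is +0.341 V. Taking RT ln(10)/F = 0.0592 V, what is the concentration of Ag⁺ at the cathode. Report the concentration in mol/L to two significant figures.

Ag⁺/Ag is the cathode, Cu²⁺/Cu the anode: E°cell = +0.44 V, n = 2.
Overall reaction: 2 Ag⁺(aq) + Cu(s) → 2 Ag(s) + Cu²⁺(aq); Q = [Cu²⁺]^1/[Ag⁺]^2.
From E = E° − (0.0592/n) log Q: log Q = (E° − E)·n/0.0592 = (+0.44 − (+0.341))·2/0.0592 = 3.3446.
So 2·log[Ag⁺] = 1·log(0.000285) − log Q = -3.5452 − (3.3446) = -6.8898; log[Ag⁺] = -6.8898 / 2 = -3.4449; [Ag⁺] = 10^(-3.4449) ≈ 0.00036 M.

0.00036 M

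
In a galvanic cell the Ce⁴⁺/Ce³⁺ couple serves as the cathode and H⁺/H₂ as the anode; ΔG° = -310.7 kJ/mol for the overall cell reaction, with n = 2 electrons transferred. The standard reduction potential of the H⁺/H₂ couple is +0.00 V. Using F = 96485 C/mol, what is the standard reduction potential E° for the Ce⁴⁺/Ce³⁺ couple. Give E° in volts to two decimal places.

E°cell = −ΔG°/(nF) = −(-310.7×10³)/((2)(96485)) = +1.610 V.
Since Ce⁴⁺/Ce³⁺ is the cathode and H⁺/H₂ the anode, E°cell = E°(Ce⁴⁺/Ce³⁺) − E°(H⁺/H₂).
So E°(Ce⁴⁺/Ce³⁺) = E°cell + E°(H⁺/H₂) = +1.610 + (+0.00) = +1.61 V.

+1.61 V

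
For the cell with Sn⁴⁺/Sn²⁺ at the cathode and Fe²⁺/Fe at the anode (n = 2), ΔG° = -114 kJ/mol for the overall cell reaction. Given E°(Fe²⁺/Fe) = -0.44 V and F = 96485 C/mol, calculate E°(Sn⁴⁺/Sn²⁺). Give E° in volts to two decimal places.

E°cell = −ΔG°/(nF) = −(-114×10³)/((2)(96485)) = +0.591 V.
Since Sn⁴⁺/Sn²⁺ is the cathode and Fe²⁺/Fe the anode, E°cell = E°(Sn⁴⁺/Sn²⁺) − E°(Fe²⁺/Fe).
So E°(Sn⁴⁺/Sn²⁺) = E°cell + E°(Fe²⁺/Fe) = +0.591 + (-0.44) = +0.15 V.

+0.15 V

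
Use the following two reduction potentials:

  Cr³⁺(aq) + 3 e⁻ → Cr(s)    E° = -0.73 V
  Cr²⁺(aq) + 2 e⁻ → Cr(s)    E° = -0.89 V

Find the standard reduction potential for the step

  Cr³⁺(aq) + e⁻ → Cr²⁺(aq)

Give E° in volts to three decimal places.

-0.410 V

Sequential free energies add, so n₃E°₃ = n₁E°₁ + n₂E°₂.
With n₃ = 3, and the known step contributing 2×(-0.89) V, the unknown satisfies 1·E° = 3×(-0.73) − 2×(-0.89) = -0.410.
E° = -0.410 / 1 = -0.410 V.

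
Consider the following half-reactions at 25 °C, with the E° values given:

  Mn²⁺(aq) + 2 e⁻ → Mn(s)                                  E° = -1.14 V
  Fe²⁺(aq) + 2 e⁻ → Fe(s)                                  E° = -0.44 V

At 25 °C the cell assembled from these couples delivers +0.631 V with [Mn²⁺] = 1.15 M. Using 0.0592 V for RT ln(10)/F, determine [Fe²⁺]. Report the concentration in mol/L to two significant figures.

0.0054 M

Fe²⁺/Fe is the cathode, Mn²⁺/Mn the anode: E°cell = +0.70 V, n = 2.
Overall reaction: Fe²⁺(aq) + Mn(s) → Fe(s) + Mn²⁺(aq); Q = [Mn²⁺]^1/[Fe²⁺]^1.
From E = E° − (0.0592/n) log Q: log Q = (E° − E)·n/0.0592 = (+0.70 − (+0.631))·2/0.0592 = 2.3311.
So 1·log[Fe²⁺] = 1·log(1.15) − log Q = 0.0607 − (2.3311) = -2.2704; [Fe²⁺] = 10^(-2.2704) ≈ 0.0054 M.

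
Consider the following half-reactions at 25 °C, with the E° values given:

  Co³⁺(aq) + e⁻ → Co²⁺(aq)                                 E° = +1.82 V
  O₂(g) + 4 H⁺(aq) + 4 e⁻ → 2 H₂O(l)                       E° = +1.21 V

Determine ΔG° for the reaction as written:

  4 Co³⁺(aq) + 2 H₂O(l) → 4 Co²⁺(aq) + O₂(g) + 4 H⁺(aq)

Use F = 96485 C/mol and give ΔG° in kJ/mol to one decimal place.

-235.4 kJ/mol

As written, Co³⁺/Co²⁺ is reduced (cathode) and O₂/H₂O is oxidised (anode), so E°cell = (+1.82) − (+1.21) = +0.61 V.
Balancing electrons gives n = 4.
ΔG° = −nFE° = −(4)(96485)(+0.61) = -235,423 J = -235.4 kJ/mol.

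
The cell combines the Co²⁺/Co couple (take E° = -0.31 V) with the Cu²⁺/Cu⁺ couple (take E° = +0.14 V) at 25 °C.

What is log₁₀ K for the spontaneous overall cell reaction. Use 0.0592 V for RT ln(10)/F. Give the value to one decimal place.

Cathode: Cu²⁺/Cu⁺; anode: Co²⁺/Co. E°cell = +0.45 V, n = 2.
log K = nE°cell / 0.0592 = (2)(+0.45) / 0.0592 = 15.2.

15.2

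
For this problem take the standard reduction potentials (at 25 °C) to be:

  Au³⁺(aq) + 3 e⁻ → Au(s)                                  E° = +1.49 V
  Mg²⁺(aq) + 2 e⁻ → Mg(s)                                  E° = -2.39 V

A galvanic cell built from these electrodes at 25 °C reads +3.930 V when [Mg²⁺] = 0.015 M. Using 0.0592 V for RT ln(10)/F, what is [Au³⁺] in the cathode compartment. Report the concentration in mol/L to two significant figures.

0.63 M

Au³⁺/Au is the cathode, Mg²⁺/Mg the anode: E°cell = +3.88 V, n = 6.
Overall reaction: 2 Au³⁺(aq) + 3 Mg(s) → 2 Au(s) + 3 Mg²⁺(aq); Q = [Mg²⁺]^3/[Au³⁺]^2.
From E = E° − (0.0592/n) log Q: log Q = (E° − E)·n/0.0592 = (+3.88 − (+3.930))·6/0.0592 = -5.0676.
So 2·log[Au³⁺] = 3·log(0.015) − log Q = -5.4717 − (-5.0676) = -0.4041; log[Au³⁺] = -0.4041 / 2 = -0.2021; [Au³⁺] = 10^(-0.2021) ≈ 0.63 M.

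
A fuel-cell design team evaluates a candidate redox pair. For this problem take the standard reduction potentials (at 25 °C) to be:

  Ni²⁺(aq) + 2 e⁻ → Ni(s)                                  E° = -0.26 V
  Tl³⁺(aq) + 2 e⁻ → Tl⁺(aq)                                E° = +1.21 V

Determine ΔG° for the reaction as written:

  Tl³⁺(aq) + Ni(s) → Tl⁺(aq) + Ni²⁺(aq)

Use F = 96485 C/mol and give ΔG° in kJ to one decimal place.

-283.7 kJ

As written, Tl³⁺/Tl⁺ is reduced (cathode) and Ni²⁺/Ni is oxidised (anode), so E°cell = (+1.21) − (-0.26) = +1.47 V.
Balancing electrons gives n = 2.
ΔG° = −nFE° = −(2)(96485)(+1.47) = -283,666 J = -283.7 kJ.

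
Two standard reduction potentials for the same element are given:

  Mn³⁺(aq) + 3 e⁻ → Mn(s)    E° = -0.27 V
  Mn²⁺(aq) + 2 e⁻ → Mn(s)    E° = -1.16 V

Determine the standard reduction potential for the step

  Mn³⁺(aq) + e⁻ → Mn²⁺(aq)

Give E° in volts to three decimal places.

+1.510 V

Sequential free energies add, so n₃E°₃ = n₁E°₁ + n₂E°₂.
With n₃ = 3, and the known step contributing 2×(-1.16) V, the unknown satisfies 1·E° = 3×(-0.27) − 2×(-1.16) = +1.510.
E° = +1.510 / 1 = +1.510 V.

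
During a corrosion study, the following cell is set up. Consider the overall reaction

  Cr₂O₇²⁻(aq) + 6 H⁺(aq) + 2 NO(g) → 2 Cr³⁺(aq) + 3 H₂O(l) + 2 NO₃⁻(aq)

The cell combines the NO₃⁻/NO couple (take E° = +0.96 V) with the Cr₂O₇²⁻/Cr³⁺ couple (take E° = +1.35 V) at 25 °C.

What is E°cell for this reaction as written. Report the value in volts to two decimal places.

+0.39 V

The Cr₂O₇²⁻/Cr³⁺ couple has the higher reduction potential, so it is the cathode; NO₃⁻/NO is oxidised at the anode.
E°cell = E°(cathode) − E°(anode) = (+1.35) − (+0.96) = +0.39 V.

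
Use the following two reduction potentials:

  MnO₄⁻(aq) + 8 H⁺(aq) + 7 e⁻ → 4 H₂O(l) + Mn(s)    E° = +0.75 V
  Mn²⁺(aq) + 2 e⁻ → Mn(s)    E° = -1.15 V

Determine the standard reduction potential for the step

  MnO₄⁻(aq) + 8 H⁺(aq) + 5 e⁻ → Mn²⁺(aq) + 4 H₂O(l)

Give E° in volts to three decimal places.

+1.510 V

Sequential free energies add, so n₃E°₃ = n₁E°₁ + n₂E°₂.
With n₃ = 7, and the known step contributing 2×(-1.15) V, the unknown satisfies 5·E° = 7×(+0.75) − 2×(-1.15) = +7.550.
E° = +7.550 / 5 = +1.510 V.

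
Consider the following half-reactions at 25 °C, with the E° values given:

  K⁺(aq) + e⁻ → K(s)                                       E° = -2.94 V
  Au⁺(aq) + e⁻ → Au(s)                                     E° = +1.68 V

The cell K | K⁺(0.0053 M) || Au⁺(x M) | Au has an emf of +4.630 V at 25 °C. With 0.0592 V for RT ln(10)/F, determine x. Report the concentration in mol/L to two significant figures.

Au⁺/Au is the cathode, K⁺/K the anode: E°cell = +4.62 V, n = 1.
Overall reaction: Au⁺(aq) + K(s) → Au(s) + K⁺(aq); Q = [K⁺]^1/[Au⁺]^1.
From E = E° − (0.0592/n) log Q: log Q = (E° − E)·n/0.0592 = (+4.62 − (+4.630))·1/0.0592 = -0.1689.
So 1·log[Au⁺] = 1·log(0.0053) − log Q = -2.2757 − (-0.1689) = -2.1068; [Au⁺] = 10^(-2.1068) ≈ 0.0078 M.

0.0078 M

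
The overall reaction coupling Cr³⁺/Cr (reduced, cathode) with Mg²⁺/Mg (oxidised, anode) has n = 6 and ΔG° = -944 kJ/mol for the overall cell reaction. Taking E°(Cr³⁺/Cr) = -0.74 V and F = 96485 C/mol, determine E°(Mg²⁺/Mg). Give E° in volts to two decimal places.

-2.37 V

E°cell = −ΔG°/(nF) = −(-944×10³)/((6)(96485)) = +1.631 V.
Since Cr³⁺/Cr is the cathode and Mg²⁺/Mg the anode, E°cell = E°(Cr³⁺/Cr) − E°(Mg²⁺/Mg).
So E°(Mg²⁺/Mg) = E°(Cr³⁺/Cr) − E°cell = (-0.74) − (+1.631) = -2.37 V.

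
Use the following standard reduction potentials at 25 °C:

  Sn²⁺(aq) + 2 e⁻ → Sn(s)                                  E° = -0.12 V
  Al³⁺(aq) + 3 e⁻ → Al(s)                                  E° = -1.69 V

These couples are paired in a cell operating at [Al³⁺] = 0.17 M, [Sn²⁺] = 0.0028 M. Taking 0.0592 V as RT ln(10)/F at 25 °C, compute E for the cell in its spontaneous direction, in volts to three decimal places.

Sn²⁺/Sn is the cathode (higher E°), Al³⁺/Al the anode: E°cell = -0.12 − (-1.69) = +1.57 V, n = 6.
Overall: 3 Sn²⁺(aq) + 2 Al(s) → 3 Sn(s) + 2 Al³⁺(aq)
Q = [Al³⁺]^2 / ([Sn²⁺]^3); log Q = 6.119.
E = E° − (0.0592/n) log Q = +1.57 − (0.0592/6)(6.119) = +1.510 V.

+1.510 V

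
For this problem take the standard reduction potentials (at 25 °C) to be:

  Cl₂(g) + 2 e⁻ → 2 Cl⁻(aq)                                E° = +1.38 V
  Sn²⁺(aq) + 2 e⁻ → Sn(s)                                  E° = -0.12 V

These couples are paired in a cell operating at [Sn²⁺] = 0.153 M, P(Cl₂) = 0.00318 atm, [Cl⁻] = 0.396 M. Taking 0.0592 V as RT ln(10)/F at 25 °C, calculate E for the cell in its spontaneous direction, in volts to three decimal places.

Cl₂/Cl⁻ is the cathode (higher E°), Sn²⁺/Sn the anode: E°cell = +1.38 − (-0.12) = +1.50 V, n = 2.
Overall: Cl₂(g) + Sn(s) → 2 Cl⁻(aq) + Sn²⁺(aq)
Q = [Cl⁻]^2·[Sn²⁺] / (P(Cl₂)); log Q = 0.878.
E = E° − (0.0592/n) log Q = +1.50 − (0.0592/2)(0.878) = +1.474 V.

+1.474 V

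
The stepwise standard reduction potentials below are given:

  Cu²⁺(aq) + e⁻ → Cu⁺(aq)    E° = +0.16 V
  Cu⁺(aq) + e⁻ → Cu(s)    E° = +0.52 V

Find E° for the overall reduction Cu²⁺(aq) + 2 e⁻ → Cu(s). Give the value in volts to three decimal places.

+0.340 V

Adding the free-energy changes (−nFE°) of the two steps gives −n₃FE°₃ = −n₁FE°₁ − n₂FE°₂.
E°₃ = (1×+0.16 + 1×+0.52) / 2 = (+0.680) / 2 = +0.340 V.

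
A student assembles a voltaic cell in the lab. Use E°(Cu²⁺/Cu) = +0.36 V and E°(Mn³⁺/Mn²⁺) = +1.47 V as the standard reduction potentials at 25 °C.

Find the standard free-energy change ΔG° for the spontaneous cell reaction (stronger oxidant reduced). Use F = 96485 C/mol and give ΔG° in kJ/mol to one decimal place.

Mn³⁺/Mn²⁺ (E° = +1.47 V) is the cathode; Cu²⁺/Cu (E° = +0.36 V) is the anode, so E°cell = +1.11 V.
Balancing electrons gives n = 2 (lcm of 1 and 2).
ΔG° = −nFE° = −(2)(96485)(+1.11) = -214,197 J = -214.2 kJ/mol.

-214.2 kJ/mol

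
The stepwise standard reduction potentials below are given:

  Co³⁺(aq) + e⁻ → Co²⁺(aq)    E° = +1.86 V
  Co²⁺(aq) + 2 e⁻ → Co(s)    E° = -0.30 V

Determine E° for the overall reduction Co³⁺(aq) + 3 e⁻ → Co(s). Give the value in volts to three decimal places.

Standard free energies of sequential steps add: ΔG°₃ = ΔG°₁ + ΔG°₂, so n₃E°₃ = n₁E°₁ + n₂E°₂.
E°₃ = (1×+1.86 + 2×-0.30) / 3 = (+1.260) / 3 = +0.420 V.

+0.420 V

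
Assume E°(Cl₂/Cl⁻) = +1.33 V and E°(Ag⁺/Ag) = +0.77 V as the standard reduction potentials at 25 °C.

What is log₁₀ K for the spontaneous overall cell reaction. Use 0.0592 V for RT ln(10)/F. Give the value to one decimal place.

18.9

Cathode: Cl₂/Cl⁻; anode: Ag⁺/Ag. E°cell = +0.56 V, n = 2.
log K = nE°cell / 0.0592 = (2)(+0.56) / 0.0592 = 18.9.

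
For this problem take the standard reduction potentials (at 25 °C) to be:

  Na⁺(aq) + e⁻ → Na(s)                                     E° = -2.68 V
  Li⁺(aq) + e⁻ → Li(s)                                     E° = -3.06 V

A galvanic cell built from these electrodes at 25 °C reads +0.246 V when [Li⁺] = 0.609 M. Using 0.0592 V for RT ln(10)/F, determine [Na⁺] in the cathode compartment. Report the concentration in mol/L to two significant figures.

0.0033 M

Na⁺/Na is the cathode, Li⁺/Li the anode: E°cell = +0.38 V, n = 1.
Overall reaction: Na⁺(aq) + Li(s) → Na(s) + Li⁺(aq); Q = [Li⁺]^1/[Na⁺]^1.
From E = E° − (0.0592/n) log Q: log Q = (E° − E)·n/0.0592 = (+0.38 − (+0.246))·1/0.0592 = 2.2635.
So 1·log[Na⁺] = 1·log(0.609) − log Q = -0.2154 − (2.2635) = -2.4789; [Na⁺] = 10^(-2.4789) ≈ 0.0033 M.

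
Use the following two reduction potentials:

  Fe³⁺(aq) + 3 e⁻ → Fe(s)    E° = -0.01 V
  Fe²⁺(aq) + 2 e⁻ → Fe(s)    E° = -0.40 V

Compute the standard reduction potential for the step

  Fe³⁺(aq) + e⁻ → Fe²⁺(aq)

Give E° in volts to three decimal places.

+0.770 V

Sequential free energies add, so n₃E°₃ = n₁E°₁ + n₂E°₂.
With n₃ = 3, and the known step contributing 2×(-0.40) V, the unknown satisfies 1·E° = 3×(-0.01) − 2×(-0.40) = +0.770.
E° = +0.770 / 1 = +0.770 V.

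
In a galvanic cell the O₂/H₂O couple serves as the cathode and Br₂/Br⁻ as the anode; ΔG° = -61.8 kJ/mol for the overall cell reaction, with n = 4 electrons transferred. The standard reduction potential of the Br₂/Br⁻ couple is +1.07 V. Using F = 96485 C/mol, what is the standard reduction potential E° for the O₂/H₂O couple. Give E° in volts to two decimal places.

E°cell = −ΔG°/(nF) = −(-61.8×10³)/((4)(96485)) = +0.160 V.
Since O₂/H₂O is the cathode and Br₂/Br⁻ the anode, E°cell = E°(O₂/H₂O) − E°(Br₂/Br⁻).
So E°(O₂/H₂O) = E°cell + E°(Br₂/Br⁻) = +0.160 + (+1.07) = +1.23 V.

+1.23 V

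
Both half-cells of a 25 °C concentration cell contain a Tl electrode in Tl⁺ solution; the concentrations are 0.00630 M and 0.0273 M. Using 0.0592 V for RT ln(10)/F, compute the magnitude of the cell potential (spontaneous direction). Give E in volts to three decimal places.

+0.038 V

For a concentration cell E°cell = 0. The 0.0273 M side is the cathode (reduction is favoured where [Tl⁺] is higher).
With n = 1, E = −(0.0592/1) log([Tl⁺]ₐₙ/[Tl⁺]꜀ₐₜ) = −(0.0592/1) log(0.0063/0.0273) = −(0.0592/1)(-0.637) = +0.038 V.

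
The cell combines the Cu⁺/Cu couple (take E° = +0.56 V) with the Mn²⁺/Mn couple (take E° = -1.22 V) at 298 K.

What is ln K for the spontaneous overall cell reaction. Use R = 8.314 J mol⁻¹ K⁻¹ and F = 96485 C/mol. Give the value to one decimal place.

138.6

Cathode: Cu⁺/Cu; anode: Mn²⁺/Mn. E°cell = (+0.56) − (-1.22) = +1.78 V, with n = 2.
ΔG° = −nFE° = −RT ln K, so ln K = nFE°/(RT) = (2)(96485)(+1.78) / ((8.314)(298)) = 138.638.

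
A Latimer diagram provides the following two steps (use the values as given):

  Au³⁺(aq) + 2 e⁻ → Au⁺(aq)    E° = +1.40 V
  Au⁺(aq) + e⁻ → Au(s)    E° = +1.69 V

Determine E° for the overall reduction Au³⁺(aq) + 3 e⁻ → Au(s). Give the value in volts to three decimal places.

Standard free energies of sequential steps add: ΔG°₃ = ΔG°₁ + ΔG°₂, so n₃E°₃ = n₁E°₁ + n₂E°₂.
E°₃ = (2×+1.40 + 1×+1.69) / 3 = (+4.490) / 3 = +1.497 V.
Simply averaging or adding the two E° values would be wrong; the electron-weighted sum is required.

+1.497 V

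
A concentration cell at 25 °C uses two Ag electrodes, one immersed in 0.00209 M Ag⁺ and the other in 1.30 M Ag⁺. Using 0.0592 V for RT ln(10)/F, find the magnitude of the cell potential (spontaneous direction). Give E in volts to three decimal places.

For a concentration cell E°cell = 0. The 1.30 M side is the cathode (reduction is favoured where [Ag⁺] is higher).
With n = 1, E = −(0.0592/1) log([Ag⁺]ₐₙ/[Ag⁺]꜀ₐₜ) = −(0.0592/1) log(0.00209/1.3) = −(0.0592/1)(-2.794) = +0.165 V.

+0.165 V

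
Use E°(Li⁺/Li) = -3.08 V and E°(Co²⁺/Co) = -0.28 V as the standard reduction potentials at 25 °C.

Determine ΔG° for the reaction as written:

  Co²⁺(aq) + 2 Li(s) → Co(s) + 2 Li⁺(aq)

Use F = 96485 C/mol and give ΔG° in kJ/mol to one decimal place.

-540.3 kJ/mol

As written, Co²⁺/Co is reduced (cathode) and Li⁺/Li is oxidised (anode), so E°cell = (-0.28) − (-3.08) = +2.80 V.
Balancing electrons gives n = 2.
ΔG° = −nFE° = −(2)(96485)(+2.80) = -540,316 J = -540.3 kJ/mol.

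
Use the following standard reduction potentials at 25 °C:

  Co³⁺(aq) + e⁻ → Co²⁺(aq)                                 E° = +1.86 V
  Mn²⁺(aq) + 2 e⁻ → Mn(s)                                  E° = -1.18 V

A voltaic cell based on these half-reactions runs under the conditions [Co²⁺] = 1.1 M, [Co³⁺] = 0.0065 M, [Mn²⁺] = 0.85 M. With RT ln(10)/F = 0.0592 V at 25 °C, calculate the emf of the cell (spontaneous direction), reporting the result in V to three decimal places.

+2.910 V

Co³⁺/Co²⁺ is the cathode (higher E°), Mn²⁺/Mn the anode: E°cell = +1.86 − (-1.18) = +3.04 V, n = 2.
Overall: 2 Co³⁺(aq) + Mn(s) → 2 Co²⁺(aq) + Mn²⁺(aq)
Q = [Co²⁺]^2·[Mn²⁺] / ([Co³⁺]^2); log Q = 4.386.
E = E° − (0.0592/n) log Q = +3.04 − (0.0592/2)(4.386) = +2.910 V.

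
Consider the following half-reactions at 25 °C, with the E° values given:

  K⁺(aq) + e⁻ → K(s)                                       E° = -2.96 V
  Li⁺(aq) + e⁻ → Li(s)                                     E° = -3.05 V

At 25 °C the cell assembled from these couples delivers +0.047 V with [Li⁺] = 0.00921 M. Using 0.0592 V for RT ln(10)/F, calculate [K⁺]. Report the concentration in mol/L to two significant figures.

0.0017 M

K⁺/K is the cathode, Li⁺/Li the anode: E°cell = +0.09 V, n = 1.
Overall reaction: K⁺(aq) + Li(s) → K(s) + Li⁺(aq); Q = [Li⁺]^1/[K⁺]^1.
From E = E° − (0.0592/n) log Q: log Q = (E° − E)·n/0.0592 = (+0.09 − (+0.047))·1/0.0592 = 0.7264.
So 1·log[K⁺] = 1·log(0.00921) − log Q = -2.0357 − (0.7264) = -2.7621; [K⁺] = 10^(-2.7621) ≈ 0.0017 M.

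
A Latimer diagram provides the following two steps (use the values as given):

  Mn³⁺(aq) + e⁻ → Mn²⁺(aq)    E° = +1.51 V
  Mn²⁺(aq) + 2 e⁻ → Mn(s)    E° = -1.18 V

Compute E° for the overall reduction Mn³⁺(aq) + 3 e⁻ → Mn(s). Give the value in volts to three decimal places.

Standard free energies of sequential steps add: ΔG°₃ = ΔG°₁ + ΔG°₂, so n₃E°₃ = n₁E°₁ + n₂E°₂.
E°₃ = (1×+1.51 + 2×-1.18) / 3 = (-0.850) / 3 = -0.283 V.

-0.283 V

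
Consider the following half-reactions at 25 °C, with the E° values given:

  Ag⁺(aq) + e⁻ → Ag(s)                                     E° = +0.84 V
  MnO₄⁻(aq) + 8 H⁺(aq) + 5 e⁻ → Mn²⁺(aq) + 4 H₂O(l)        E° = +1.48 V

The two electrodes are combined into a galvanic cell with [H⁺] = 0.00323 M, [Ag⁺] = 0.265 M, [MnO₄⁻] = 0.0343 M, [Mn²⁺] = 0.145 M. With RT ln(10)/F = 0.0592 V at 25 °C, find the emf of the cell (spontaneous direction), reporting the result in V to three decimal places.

+0.431 V

MnO₄⁻/Mn²⁺ is the cathode (higher E°), Ag⁺/Ag the anode: E°cell = +1.48 − (+0.84) = +0.64 V, n = 5.
Overall: MnO₄⁻(aq) + 8 H⁺(aq) + 5 Ag(s) → Mn²⁺(aq) + 4 H₂O(l) + 5 Ag⁺(aq)
Q = [Mn²⁺]·[Ag⁺]^5 / ([MnO₄⁻]·[H⁺]^8); log Q = 17.669.
E = E° − (0.0592/n) log Q = +0.64 − (0.0592/5)(17.669) = +0.431 V.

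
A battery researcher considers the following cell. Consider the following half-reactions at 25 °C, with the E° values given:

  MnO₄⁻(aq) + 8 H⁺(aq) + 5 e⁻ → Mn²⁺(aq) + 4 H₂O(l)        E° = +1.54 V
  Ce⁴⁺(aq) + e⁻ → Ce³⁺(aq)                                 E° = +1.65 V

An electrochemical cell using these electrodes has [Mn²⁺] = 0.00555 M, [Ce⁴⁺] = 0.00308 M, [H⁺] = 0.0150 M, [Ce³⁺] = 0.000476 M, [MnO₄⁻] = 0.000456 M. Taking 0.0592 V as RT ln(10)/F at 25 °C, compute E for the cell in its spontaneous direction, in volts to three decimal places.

Ce⁴⁺/Ce³⁺ is the cathode (higher E°), MnO₄⁻/Mn²⁺ the anode: E°cell = +1.65 − (+1.54) = +0.11 V, n = 5.
Overall: 5 Ce⁴⁺(aq) + Mn²⁺(aq) + 4 H₂O(l) → 5 Ce³⁺(aq) + MnO₄⁻(aq) + 8 H⁺(aq)
Q = [Ce³⁺]^5·[MnO₄⁻]·[H⁺]^8 / ([Ce⁴⁺]^5·[Mn²⁺]); log Q = -19.731.
E = E° − (0.0592/n) log Q = +0.11 − (0.0592/5)(-19.731) = +0.344 V.

+0.344 V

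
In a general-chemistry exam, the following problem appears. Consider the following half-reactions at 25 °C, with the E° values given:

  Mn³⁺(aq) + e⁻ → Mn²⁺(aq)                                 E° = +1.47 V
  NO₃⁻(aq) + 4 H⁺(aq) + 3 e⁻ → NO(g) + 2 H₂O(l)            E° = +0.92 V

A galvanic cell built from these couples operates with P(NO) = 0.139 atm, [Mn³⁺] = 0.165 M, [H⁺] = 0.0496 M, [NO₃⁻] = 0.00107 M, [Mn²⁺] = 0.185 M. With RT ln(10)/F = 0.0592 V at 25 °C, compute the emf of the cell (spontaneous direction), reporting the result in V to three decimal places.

Mn³⁺/Mn²⁺ is the cathode (higher E°), NO₃⁻/NO the anode: E°cell = +1.47 − (+0.92) = +0.55 V, n = 3.
Overall: 3 Mn³⁺(aq) + NO(g) + 2 H₂O(l) → 3 Mn²⁺(aq) + NO₃⁻(aq) + 4 H⁺(aq)
Q = [Mn²⁺]^3·[NO₃⁻]·[H⁺]^4 / ([Mn³⁺]^3·P(NO)); log Q = -7.183.
E = E° − (0.0592/n) log Q = +0.55 − (0.0592/3)(-7.183) = +0.692 V.

+0.692 V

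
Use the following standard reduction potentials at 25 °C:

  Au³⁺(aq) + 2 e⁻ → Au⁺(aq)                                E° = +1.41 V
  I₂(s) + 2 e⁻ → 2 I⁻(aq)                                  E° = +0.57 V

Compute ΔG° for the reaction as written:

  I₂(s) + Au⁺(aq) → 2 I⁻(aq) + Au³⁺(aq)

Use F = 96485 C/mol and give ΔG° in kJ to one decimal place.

+162.1 kJ

As written, I₂/I⁻ is reduced (cathode) and Au³⁺/Au⁺ is oxidised (anode), so E°cell = (+0.57) − (+1.41) = -0.84 V.
Balancing electrons gives n = 2.
ΔG° = −nFE° = −(2)(96485)(-0.84) = 162,095 J = +162.1 kJ.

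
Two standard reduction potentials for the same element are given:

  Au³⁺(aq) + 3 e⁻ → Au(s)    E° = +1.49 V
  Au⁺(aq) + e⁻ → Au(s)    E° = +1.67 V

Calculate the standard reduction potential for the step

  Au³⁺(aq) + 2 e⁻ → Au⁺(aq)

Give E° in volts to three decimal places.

+1.400 V

Sequential free energies add, so n₃E°₃ = n₁E°₁ + n₂E°₂.
With n₃ = 3, and the known step contributing 1×(+1.67) V, the unknown satisfies 2·E° = 3×(+1.49) − 1×(+1.67) = +2.800.
E° = +2.800 / 2 = +1.400 V.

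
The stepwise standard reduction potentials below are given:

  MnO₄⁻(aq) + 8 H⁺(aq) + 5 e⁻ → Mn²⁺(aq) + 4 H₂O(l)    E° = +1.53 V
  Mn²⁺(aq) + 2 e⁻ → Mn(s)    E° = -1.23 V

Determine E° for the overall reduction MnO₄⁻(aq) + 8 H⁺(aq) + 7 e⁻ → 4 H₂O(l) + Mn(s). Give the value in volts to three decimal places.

Standard free energies of sequential steps add: ΔG°₃ = ΔG°₁ + ΔG°₂, so n₃E°₃ = n₁E°₁ + n₂E°₂.
E°₃ = (5×+1.53 + 2×-1.23) / 7 = (+5.190) / 7 = +0.741 V.

+0.741 V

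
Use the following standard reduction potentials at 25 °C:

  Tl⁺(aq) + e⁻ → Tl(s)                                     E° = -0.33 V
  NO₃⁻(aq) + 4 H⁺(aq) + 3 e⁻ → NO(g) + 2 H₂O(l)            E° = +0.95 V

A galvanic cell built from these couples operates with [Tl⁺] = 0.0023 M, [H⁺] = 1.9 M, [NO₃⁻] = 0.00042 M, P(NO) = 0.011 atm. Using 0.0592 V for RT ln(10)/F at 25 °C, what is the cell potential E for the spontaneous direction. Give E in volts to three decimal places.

NO₃⁻/NO is the cathode (higher E°), Tl⁺/Tl the anode: E°cell = +0.95 − (-0.33) = +1.28 V, n = 3.
Overall: NO₃⁻(aq) + 4 H⁺(aq) + 3 Tl(s) → NO(g) + 2 H₂O(l) + 3 Tl⁺(aq)
Q = P(NO)·[Tl⁺]^3 / ([NO₃⁻]·[H⁺]^4); log Q = -7.612.
E = E° − (0.0592/n) log Q = +1.28 − (0.0592/3)(-7.612) = +1.430 V.

+1.430 V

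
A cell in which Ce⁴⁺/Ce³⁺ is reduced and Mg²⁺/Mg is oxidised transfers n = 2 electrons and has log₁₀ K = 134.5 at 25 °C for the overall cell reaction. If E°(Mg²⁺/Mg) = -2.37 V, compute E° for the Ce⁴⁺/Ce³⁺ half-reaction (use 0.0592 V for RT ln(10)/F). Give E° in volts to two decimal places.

E°cell = (0.0592/n)·log K = (0.0592/2)(134.5) = +3.981 V.
Since Ce⁴⁺/Ce³⁺ is the cathode and Mg²⁺/Mg the anode, E°cell = E°(Ce⁴⁺/Ce³⁺) − E°(Mg²⁺/Mg).
So E°(Ce⁴⁺/Ce³⁺) = E°cell + E°(Mg²⁺/Mg) = +3.981 + (-2.37) = +1.61 V.

+1.61 V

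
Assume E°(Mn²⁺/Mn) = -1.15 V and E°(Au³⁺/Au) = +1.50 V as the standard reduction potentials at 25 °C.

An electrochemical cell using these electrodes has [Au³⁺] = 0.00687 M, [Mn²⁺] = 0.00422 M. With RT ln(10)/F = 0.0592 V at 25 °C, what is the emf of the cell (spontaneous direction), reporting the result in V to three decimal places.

Au³⁺/Au is the cathode (higher E°), Mn²⁺/Mn the anode: E°cell = +1.50 − (-1.15) = +2.65 V, n = 6.
Overall: 2 Au³⁺(aq) + 3 Mn(s) → 2 Au(s) + 3 Mn²⁺(aq)
Q = [Mn²⁺]^3 / ([Au³⁺]^2); log Q = -2.798.
E = E° − (0.0592/n) log Q = +2.65 − (0.0592/6)(-2.798) = +2.678 V.

+2.678 V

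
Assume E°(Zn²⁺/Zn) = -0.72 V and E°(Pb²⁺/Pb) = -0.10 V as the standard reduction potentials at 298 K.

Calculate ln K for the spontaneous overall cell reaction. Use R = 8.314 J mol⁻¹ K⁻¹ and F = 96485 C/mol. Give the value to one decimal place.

48.3

Cathode: Pb²⁺/Pb; anode: Zn²⁺/Zn. E°cell = (-0.10) − (-0.72) = +0.62 V, with n = 2.
ΔG° = −nFE° = −RT ln K, so ln K = nFE°/(RT) = (2)(96485)(+0.62) / ((8.314)(298)) = 48.290.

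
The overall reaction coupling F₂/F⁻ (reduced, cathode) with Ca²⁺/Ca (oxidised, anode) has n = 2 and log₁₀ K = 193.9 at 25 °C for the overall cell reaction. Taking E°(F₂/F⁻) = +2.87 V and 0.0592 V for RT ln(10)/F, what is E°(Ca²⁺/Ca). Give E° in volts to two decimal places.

-2.87 V

E°cell = (0.0592/n)·log K = (0.0592/2)(193.9) = +5.739 V.
Since F₂/F⁻ is the cathode and Ca²⁺/Ca the anode, E°cell = E°(F₂/F⁻) − E°(Ca²⁺/Ca).
So E°(Ca²⁺/Ca) = E°(F₂/F⁻) − E°cell = (+2.87) − (+5.739) = -2.87 V.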